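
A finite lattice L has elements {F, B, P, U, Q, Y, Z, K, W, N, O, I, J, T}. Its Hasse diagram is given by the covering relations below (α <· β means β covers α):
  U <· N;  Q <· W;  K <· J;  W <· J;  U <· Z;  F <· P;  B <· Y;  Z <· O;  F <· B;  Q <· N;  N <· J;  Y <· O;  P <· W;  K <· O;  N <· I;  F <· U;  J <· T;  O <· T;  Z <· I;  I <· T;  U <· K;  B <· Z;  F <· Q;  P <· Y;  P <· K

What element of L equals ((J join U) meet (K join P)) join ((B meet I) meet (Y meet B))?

O

J ∨ U = J
K ∨ P = K
J ∧ K = K
B ∧ I = B
Y ∧ B = B
B ∧ B = B
K ∨ B = O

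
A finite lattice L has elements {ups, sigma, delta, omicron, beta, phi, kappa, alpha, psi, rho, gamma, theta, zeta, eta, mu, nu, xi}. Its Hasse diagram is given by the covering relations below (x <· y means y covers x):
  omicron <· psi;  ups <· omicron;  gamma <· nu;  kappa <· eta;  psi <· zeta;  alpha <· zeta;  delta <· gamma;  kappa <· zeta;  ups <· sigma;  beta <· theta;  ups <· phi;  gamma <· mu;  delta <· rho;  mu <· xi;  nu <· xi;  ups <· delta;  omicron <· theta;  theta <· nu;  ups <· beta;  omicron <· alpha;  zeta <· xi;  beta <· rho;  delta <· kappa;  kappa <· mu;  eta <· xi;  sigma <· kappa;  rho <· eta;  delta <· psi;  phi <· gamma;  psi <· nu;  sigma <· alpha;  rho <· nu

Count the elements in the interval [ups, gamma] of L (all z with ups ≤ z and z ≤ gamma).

4

The interval [ups, gamma] = {delta, gamma, phi, ups}, which has 4 elements.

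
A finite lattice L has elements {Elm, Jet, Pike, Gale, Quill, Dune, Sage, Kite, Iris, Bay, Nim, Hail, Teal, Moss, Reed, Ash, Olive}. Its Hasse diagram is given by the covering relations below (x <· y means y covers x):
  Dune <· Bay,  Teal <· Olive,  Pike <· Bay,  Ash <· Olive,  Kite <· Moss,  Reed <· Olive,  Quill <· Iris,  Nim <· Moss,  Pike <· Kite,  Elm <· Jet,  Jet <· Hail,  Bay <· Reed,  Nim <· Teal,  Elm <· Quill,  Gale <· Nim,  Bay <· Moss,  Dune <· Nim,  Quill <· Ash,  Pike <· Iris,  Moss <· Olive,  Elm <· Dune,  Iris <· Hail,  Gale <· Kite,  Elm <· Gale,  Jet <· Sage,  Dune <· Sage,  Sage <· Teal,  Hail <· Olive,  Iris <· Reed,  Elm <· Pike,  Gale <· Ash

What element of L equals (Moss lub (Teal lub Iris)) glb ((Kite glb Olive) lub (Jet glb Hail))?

Olive

Teal ∨ Iris = Olive
Moss ∨ Olive = Olive
Kite ∧ Olive = Kite
Jet ∧ Hail = Jet
Kite ∨ Jet = Olive
Olive ∧ Olive = Olive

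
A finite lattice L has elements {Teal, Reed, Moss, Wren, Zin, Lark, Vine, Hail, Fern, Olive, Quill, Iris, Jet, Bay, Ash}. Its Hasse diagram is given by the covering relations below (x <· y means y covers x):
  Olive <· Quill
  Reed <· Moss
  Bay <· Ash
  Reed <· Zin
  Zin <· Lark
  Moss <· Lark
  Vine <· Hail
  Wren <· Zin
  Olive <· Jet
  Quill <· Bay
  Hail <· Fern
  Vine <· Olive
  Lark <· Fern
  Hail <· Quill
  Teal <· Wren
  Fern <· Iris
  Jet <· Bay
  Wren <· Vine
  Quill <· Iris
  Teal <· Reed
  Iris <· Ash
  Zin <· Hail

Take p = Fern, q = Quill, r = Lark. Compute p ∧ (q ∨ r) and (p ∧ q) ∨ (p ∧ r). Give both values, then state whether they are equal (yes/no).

Fern; Fern; yes

q ∨ r = Iris, so p ∧ (q ∨ r) = Fern ∧ Iris = Fern.
p ∧ q = Hail and p ∧ r = Lark, so (p ∧ q) ∨ (p ∧ r) = Hail ∨ Lark = Fern.
Equal: yes.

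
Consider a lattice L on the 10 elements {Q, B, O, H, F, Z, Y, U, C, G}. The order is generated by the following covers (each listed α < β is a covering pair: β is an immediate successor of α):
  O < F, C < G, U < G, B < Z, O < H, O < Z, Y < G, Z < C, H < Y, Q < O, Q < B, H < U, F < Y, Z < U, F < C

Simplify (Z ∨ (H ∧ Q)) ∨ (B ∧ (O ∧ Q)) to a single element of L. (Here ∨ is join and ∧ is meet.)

Z

H ∧ Q = Q
Z ∨ Q = Z
O ∧ Q = Q
B ∧ Q = Q
Z ∨ Q = Z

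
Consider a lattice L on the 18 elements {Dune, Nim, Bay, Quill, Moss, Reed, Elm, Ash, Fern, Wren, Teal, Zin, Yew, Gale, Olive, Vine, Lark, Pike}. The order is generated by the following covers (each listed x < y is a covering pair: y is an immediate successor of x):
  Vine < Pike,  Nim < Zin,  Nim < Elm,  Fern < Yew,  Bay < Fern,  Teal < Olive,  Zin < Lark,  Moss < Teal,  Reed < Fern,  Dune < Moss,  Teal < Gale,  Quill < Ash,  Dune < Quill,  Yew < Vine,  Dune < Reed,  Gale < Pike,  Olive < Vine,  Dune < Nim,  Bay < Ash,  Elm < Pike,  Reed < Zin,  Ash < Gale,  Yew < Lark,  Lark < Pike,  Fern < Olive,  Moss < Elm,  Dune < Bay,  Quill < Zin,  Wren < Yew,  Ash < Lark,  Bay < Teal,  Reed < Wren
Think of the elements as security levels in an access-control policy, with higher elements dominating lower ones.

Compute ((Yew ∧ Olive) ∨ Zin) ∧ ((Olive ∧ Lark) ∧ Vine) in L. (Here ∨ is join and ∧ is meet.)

Yew ∧ Olive = Fern
Fern ∨ Zin = Lark
Olive ∧ Lark = Fern
Fern ∧ Vine = Fern
Lark ∧ Fern = Fern

Fern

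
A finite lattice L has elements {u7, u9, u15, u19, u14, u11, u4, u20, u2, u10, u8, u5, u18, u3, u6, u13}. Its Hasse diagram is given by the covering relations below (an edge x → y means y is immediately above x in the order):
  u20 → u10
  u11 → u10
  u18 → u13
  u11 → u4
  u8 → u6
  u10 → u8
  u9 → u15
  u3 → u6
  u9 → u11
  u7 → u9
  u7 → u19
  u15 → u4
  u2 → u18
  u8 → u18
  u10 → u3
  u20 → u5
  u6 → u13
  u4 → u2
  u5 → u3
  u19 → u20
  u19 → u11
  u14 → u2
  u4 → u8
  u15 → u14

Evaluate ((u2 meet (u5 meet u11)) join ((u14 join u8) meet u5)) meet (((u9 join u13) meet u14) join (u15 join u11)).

u19

u5 ∧ u11 = u19
u2 ∧ u19 = u19
u14 ∨ u8 = u18
u18 ∧ u5 = u20
u19 ∨ u20 = u20
u9 ∨ u13 = u13
u13 ∧ u14 = u14
u15 ∨ u11 = u4
u14 ∨ u4 = u2
u20 ∧ u2 = u19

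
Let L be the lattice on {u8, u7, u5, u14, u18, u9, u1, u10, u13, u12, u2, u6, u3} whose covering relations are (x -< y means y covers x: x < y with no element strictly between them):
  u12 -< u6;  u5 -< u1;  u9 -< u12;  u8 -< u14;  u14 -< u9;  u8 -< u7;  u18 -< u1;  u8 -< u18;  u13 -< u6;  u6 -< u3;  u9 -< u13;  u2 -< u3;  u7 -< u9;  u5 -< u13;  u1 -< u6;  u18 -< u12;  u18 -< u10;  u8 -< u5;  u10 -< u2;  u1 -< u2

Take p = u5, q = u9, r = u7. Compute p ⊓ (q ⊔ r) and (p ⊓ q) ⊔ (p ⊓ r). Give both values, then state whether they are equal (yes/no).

u8; u8; yes

q ⊔ r = u9, so p ⊓ (q ⊔ r) = u5 ⊓ u9 = u8.
p ⊓ q = u8 and p ⊓ r = u8, so (p ⊓ q) ⊔ (p ⊓ r) = u8 ⊔ u8 = u8.
Equal: yes.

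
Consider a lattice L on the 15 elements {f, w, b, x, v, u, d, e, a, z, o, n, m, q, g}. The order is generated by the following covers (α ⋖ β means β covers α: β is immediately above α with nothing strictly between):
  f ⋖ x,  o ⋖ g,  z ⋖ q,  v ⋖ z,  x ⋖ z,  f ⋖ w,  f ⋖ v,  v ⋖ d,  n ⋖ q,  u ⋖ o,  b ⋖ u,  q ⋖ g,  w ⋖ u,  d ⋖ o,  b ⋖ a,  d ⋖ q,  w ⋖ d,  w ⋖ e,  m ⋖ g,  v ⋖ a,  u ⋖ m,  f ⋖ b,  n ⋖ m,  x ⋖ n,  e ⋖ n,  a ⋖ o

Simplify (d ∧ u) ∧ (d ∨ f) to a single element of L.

d ∧ u = w
d ∨ f = d
w ∧ d = w

w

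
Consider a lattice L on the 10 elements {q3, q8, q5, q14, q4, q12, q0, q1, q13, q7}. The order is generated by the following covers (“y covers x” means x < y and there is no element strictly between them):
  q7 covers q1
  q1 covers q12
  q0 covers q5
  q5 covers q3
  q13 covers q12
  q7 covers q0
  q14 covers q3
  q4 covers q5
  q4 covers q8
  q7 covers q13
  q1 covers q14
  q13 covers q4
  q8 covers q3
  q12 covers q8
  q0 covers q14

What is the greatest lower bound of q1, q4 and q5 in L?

Common lower bounds of {q1, q4, q5}: q3.
The greatest among these is q3.

q3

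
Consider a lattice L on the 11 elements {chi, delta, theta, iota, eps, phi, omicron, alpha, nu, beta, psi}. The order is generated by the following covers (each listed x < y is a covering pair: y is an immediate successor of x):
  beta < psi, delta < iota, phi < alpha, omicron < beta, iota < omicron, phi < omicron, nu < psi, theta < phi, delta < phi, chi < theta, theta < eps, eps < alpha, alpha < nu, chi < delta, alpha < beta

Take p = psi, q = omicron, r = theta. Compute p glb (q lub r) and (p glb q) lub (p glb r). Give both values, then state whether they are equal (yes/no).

omicron; omicron; yes

q lub r = omicron, so p glb (q lub r) = psi glb omicron = omicron.
p glb q = omicron and p glb r = theta, so (p glb q) lub (p glb r) = omicron lub theta = omicron.
Equal: yes.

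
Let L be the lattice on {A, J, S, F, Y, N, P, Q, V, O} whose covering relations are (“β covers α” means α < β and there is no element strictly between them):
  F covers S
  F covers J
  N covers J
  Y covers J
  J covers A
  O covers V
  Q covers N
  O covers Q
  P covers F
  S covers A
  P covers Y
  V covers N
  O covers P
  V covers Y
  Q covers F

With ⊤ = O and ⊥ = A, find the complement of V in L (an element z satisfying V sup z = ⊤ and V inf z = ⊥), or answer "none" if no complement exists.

S

Need z with V ∨ z = O and V ∧ z = A.
Checking each element gives: S.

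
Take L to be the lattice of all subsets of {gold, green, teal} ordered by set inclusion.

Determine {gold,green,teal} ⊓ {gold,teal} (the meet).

Common lower bounds of {{gold,green,teal}, {gold,teal}}: {gold,teal}, {gold}, {teal}, {}.
The greatest among these is {gold,teal}.

{gold,teal}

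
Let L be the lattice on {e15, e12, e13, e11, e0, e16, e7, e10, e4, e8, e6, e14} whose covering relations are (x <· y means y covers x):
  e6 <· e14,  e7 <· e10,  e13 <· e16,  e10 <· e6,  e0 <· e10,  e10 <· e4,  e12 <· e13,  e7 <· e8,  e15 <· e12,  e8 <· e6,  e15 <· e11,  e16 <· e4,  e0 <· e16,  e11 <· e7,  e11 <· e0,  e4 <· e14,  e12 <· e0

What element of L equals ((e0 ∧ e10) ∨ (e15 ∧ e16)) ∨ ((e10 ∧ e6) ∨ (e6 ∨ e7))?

e0 ∧ e10 = e0
e15 ∧ e16 = e15
e0 ∨ e15 = e0
e10 ∧ e6 = e10
e6 ∨ e7 = e6
e10 ∨ e6 = e6
e0 ∨ e6 = e6

e6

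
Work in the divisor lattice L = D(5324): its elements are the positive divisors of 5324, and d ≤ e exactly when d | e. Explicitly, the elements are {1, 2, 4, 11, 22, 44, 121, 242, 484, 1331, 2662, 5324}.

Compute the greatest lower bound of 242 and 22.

22

Common lower bounds of {242, 22}: 1, 11, 2, 22.
The greatest among these is 22.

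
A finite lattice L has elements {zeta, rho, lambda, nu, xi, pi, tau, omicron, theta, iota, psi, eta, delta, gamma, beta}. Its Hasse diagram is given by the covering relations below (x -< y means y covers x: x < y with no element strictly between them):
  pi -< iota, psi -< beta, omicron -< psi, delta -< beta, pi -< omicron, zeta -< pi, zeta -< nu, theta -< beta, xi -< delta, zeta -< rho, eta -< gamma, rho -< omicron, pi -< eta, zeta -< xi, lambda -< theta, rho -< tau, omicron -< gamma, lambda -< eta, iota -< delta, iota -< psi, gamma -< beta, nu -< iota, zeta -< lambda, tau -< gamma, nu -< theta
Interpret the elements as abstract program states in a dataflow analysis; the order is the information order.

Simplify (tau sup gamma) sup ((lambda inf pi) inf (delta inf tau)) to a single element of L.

tau ∨ gamma = gamma
lambda ∧ pi = zeta
delta ∧ tau = zeta
zeta ∧ zeta = zeta
gamma ∨ zeta = gamma

gamma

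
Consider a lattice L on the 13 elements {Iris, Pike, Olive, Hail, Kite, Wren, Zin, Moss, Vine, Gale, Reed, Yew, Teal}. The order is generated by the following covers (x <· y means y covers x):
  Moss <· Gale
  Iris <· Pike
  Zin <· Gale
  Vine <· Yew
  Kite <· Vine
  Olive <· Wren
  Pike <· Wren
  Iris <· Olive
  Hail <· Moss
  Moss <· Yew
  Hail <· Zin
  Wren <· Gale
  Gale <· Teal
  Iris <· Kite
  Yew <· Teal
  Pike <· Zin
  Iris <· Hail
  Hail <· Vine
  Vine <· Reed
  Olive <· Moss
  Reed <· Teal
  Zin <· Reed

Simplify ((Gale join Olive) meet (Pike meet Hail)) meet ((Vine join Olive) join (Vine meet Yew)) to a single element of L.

Iris

Gale ∨ Olive = Gale
Pike ∧ Hail = Iris
Gale ∧ Iris = Iris
Vine ∨ Olive = Yew
Vine ∧ Yew = Vine
Yew ∨ Vine = Yew
Iris ∧ Yew = Iris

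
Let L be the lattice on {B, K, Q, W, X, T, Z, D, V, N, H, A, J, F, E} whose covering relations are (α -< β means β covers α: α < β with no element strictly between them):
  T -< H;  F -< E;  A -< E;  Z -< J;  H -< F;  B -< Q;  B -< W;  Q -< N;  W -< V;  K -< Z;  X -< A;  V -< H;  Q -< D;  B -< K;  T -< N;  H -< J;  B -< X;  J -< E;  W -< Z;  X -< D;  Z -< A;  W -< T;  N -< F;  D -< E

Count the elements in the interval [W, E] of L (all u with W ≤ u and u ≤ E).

The interval [W, E] = {A, E, F, H, J, N, T, V, W, Z}, which has 10 elements.

10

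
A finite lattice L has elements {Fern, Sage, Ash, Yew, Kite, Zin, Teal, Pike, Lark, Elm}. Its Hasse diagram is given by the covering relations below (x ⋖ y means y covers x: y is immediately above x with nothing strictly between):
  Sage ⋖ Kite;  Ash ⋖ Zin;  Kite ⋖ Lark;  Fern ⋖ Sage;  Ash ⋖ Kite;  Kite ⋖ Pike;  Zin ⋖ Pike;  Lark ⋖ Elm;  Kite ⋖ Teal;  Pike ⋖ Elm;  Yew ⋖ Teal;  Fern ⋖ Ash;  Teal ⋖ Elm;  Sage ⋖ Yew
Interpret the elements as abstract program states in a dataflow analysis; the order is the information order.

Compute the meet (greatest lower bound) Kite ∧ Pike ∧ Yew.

Sage

Common lower bounds of {Kite, Pike, Yew}: Fern, Sage.
The greatest among these is Sage.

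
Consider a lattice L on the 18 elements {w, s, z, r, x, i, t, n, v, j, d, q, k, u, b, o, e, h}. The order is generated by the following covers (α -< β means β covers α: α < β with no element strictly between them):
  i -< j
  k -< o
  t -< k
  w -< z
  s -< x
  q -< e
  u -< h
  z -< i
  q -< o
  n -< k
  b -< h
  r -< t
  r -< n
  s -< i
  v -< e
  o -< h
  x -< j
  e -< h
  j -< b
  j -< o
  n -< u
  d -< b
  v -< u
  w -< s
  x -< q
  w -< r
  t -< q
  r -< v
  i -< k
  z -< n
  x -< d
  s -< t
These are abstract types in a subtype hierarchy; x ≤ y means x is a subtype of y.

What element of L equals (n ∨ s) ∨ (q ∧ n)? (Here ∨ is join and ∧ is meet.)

k

n ∨ s = k
q ∧ n = r
k ∨ r = k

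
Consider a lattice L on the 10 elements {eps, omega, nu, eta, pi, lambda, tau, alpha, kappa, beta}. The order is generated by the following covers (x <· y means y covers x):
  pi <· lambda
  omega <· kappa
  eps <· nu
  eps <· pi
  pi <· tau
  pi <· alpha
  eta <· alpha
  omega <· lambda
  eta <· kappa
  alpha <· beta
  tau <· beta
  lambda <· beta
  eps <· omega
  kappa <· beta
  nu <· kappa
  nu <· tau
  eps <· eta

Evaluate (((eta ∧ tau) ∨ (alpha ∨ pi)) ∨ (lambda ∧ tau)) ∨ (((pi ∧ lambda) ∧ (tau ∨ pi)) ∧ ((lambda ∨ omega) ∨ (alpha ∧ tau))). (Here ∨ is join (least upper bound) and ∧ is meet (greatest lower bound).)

alpha

eta ∧ tau = eps
alpha ∨ pi = alpha
eps ∨ alpha = alpha
lambda ∧ tau = pi
alpha ∨ pi = alpha
pi ∧ lambda = pi
tau ∨ pi = tau
pi ∧ tau = pi
lambda ∨ omega = lambda
alpha ∧ tau = pi
lambda ∨ pi = lambda
pi ∧ lambda = pi
alpha ∨ pi = alpha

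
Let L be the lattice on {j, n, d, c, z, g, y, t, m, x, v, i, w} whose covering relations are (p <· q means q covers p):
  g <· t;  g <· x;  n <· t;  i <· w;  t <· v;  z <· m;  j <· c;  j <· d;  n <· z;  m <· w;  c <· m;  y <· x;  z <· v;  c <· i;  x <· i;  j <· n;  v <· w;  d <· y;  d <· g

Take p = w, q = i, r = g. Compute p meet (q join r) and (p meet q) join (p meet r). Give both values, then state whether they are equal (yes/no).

i; i; yes

q join r = i, so p meet (q join r) = w meet i = i.
p meet q = i and p meet r = g, so (p meet q) join (p meet r) = i join g = i.
Equal: yes.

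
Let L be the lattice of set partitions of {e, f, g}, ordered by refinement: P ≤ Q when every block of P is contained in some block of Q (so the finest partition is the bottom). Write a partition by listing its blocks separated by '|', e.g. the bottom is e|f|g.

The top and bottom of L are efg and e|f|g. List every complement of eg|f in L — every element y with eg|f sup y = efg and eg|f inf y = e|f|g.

Need y with eg|f ∨ y = efg and eg|f ∧ y = e|f|g.
Checking each element gives: ef|g, e|fg.

ef|g, e|fg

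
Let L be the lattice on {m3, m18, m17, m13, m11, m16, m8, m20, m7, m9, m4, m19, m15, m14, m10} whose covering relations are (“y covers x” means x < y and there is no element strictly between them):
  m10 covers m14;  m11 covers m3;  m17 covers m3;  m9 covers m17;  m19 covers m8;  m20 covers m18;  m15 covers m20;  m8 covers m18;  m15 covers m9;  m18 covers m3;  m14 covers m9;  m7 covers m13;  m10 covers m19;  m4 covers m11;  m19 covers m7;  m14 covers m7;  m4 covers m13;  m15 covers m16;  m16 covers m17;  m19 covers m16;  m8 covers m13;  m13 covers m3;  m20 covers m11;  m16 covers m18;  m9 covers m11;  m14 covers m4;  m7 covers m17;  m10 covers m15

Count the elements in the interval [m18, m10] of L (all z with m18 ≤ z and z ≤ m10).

The interval [m18, m10] = {m10, m15, m16, m18, m19, m20, m8}, which has 7 elements.

7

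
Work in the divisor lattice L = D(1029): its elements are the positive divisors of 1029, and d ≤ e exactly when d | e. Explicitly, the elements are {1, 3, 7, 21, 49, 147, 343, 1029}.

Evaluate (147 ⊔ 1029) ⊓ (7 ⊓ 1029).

7

147 ∨ 1029 = 1029
7 ∧ 1029 = 7
1029 ∧ 7 = 7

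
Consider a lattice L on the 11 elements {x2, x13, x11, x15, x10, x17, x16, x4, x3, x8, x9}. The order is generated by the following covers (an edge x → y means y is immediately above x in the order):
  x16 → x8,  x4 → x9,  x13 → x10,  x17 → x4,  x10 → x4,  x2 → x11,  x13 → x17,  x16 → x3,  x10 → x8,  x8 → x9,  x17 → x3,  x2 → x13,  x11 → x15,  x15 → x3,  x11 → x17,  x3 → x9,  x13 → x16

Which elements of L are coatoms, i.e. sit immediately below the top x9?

The coatoms are exactly the elements covered by x9: x3, x4, x8.

x3, x4, x8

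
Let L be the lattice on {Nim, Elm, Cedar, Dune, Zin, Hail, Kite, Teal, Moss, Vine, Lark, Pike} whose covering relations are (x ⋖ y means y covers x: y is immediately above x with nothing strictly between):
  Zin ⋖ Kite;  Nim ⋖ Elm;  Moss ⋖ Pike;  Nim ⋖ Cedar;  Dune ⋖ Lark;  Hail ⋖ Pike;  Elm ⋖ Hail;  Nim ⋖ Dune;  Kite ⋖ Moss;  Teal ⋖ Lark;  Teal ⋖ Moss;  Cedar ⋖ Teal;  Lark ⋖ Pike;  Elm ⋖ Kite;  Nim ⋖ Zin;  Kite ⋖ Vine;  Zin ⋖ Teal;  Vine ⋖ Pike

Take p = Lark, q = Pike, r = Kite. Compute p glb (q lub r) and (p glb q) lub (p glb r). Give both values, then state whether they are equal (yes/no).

Lark; Lark; yes

q lub r = Pike, so p glb (q lub r) = Lark glb Pike = Lark.
p glb q = Lark and p glb r = Zin, so (p glb q) lub (p glb r) = Lark lub Zin = Lark.
Equal: yes.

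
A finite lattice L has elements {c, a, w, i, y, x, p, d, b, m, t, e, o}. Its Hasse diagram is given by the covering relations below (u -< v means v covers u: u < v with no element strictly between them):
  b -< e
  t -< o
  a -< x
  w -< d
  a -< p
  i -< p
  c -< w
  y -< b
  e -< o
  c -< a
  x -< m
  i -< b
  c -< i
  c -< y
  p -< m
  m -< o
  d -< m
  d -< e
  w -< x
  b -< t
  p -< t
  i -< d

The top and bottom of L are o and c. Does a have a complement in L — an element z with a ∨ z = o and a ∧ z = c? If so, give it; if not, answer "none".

Need z with a ∨ z = o and a ∧ z = c.
Checking each element gives: e.

e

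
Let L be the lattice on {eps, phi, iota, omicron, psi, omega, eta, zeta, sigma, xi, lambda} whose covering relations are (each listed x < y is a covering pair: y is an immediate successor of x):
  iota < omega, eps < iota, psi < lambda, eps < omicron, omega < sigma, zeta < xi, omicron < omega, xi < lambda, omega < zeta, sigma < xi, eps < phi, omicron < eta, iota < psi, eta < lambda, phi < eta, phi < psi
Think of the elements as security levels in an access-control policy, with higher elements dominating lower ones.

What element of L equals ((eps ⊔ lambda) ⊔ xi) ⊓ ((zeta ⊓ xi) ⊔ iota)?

eps ∨ lambda = lambda
lambda ∨ xi = lambda
zeta ∧ xi = zeta
zeta ∨ iota = zeta
lambda ∧ zeta = zeta

zeta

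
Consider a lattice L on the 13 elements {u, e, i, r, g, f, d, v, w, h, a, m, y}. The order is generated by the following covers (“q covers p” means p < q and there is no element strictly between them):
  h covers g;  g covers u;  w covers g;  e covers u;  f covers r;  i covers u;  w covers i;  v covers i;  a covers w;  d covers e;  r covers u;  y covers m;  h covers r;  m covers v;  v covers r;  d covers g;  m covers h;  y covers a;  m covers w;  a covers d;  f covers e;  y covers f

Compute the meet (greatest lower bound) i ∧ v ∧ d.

u

Common lower bounds of {i, v, d}: u.
The greatest among these is u.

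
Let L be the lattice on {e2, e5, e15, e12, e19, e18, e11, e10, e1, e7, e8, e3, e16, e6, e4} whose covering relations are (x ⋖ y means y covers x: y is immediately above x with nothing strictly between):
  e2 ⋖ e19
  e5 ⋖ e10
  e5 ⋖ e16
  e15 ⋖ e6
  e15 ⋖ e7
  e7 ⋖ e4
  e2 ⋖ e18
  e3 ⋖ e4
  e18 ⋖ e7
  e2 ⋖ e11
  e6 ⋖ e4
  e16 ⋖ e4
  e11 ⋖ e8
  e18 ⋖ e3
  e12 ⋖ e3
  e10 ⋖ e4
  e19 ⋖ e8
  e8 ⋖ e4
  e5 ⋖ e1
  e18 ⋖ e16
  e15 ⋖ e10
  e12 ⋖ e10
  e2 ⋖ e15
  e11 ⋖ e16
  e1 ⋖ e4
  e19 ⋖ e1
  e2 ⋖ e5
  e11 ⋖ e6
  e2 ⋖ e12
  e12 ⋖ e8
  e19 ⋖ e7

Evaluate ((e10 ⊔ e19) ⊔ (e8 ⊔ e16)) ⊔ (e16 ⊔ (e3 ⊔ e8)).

e4

e10 ∨ e19 = e4
e8 ∨ e16 = e4
e4 ∨ e4 = e4
e3 ∨ e8 = e4
e16 ∨ e4 = e4
e4 ∨ e4 = e4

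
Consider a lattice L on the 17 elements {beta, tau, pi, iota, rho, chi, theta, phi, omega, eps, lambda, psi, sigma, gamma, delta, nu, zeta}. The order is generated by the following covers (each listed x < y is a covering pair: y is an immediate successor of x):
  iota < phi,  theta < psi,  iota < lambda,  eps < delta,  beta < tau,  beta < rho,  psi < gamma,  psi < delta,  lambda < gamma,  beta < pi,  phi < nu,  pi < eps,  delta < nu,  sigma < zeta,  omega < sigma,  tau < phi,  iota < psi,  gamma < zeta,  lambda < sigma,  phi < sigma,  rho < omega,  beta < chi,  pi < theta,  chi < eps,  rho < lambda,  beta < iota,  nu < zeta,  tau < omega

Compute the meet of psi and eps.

Common lower bounds of {psi, eps}: beta, pi.
The greatest among these is pi.

pi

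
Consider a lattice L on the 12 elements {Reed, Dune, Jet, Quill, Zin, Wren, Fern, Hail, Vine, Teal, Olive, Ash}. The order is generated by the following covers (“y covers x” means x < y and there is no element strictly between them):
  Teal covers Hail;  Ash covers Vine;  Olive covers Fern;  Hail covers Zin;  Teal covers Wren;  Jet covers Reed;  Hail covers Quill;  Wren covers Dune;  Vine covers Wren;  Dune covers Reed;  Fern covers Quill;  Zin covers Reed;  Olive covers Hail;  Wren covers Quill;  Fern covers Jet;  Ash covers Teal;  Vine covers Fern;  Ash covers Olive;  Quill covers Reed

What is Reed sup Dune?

Common upper bounds of {Reed, Dune}: Ash, Dune, Teal, Vine, Wren.
The least among these is Dune.

Dune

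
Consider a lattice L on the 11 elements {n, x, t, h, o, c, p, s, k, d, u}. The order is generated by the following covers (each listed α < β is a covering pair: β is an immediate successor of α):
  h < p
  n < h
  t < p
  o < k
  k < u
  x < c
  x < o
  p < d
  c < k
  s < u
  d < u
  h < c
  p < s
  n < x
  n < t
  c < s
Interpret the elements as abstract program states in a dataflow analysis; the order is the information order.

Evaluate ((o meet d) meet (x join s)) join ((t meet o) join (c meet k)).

o ∧ d = n
x ∨ s = s
n ∧ s = n
t ∧ o = n
c ∧ k = c
n ∨ c = c
n ∨ c = c

c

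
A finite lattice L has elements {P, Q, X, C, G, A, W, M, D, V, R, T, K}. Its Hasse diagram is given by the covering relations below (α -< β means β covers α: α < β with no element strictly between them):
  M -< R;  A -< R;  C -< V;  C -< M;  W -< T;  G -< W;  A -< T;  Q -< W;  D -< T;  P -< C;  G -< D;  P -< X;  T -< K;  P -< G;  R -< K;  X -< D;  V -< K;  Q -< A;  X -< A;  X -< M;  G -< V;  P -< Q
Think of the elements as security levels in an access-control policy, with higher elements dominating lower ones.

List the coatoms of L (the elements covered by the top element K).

R, T, V

The coatoms are exactly the elements covered by K: R, T, V.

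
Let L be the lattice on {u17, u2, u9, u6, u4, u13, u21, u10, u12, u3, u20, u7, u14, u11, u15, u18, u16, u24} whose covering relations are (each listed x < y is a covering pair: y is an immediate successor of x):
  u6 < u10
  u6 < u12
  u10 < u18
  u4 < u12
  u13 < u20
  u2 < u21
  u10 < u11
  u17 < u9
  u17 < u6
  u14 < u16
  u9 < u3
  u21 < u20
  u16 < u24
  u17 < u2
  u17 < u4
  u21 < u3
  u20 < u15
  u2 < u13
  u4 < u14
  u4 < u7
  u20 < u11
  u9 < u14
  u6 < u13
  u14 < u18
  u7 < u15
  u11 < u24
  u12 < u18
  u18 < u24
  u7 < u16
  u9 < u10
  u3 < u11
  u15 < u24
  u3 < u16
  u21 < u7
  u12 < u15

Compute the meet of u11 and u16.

Common lower bounds of {u11, u16}: u17, u2, u21, u3, u9.
The greatest among these is u3.

u3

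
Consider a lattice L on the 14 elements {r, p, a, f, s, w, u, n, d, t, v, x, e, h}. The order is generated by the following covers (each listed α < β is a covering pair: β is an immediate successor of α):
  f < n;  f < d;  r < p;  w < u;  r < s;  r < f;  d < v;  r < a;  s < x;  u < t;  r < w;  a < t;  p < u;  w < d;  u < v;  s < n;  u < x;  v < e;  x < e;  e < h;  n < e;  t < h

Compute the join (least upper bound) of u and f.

Common upper bounds of {u, f}: e, h, v.
The least among these is v.

v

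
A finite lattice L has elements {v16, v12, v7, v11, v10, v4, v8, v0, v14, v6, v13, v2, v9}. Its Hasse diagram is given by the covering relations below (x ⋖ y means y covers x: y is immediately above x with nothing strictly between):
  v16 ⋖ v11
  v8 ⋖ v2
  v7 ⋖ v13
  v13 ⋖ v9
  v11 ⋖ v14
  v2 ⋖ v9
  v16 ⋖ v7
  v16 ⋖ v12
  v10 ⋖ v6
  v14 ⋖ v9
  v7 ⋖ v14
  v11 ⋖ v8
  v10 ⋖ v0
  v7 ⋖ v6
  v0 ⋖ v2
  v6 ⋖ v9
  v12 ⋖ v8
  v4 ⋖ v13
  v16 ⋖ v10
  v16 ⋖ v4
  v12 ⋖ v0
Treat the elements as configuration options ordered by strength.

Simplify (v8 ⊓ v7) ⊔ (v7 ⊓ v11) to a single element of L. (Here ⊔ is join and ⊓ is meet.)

v16

v8 ∧ v7 = v16
v7 ∧ v11 = v16
v16 ∨ v16 = v16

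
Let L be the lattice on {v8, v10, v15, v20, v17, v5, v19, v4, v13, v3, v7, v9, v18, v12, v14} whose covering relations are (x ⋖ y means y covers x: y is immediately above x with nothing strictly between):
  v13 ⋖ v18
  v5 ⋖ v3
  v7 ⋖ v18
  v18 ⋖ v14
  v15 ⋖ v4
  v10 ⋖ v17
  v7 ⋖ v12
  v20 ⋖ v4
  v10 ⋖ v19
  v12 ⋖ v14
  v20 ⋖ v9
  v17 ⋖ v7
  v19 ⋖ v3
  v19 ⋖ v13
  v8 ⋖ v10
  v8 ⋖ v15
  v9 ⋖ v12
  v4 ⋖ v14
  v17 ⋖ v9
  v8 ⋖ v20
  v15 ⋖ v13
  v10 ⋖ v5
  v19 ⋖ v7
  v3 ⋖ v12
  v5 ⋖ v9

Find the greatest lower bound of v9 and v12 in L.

v9

Common lower bounds of {v9, v12}: v10, v17, v20, v5, v8, v9.
The greatest among these is v9.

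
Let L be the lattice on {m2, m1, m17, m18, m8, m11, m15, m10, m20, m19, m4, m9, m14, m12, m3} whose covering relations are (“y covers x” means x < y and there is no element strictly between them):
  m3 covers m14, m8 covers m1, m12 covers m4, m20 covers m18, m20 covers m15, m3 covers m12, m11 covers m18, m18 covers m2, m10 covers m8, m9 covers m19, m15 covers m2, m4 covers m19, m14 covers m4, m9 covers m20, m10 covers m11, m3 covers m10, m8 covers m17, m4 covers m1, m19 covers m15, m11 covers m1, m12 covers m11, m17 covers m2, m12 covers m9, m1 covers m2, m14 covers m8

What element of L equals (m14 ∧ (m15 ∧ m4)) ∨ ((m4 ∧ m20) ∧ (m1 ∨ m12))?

m15

m15 ∧ m4 = m15
m14 ∧ m15 = m15
m4 ∧ m20 = m15
m1 ∨ m12 = m12
m15 ∧ m12 = m15
m15 ∨ m15 = m15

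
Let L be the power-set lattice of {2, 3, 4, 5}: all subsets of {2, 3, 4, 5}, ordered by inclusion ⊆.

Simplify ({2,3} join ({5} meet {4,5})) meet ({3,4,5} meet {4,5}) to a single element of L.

{5} ∧ {4,5} = {5}
{2,3} ∨ {5} = {2,3,5}
{3,4,5} ∧ {4,5} = {4,5}
{2,3,5} ∧ {4,5} = {5}

{5}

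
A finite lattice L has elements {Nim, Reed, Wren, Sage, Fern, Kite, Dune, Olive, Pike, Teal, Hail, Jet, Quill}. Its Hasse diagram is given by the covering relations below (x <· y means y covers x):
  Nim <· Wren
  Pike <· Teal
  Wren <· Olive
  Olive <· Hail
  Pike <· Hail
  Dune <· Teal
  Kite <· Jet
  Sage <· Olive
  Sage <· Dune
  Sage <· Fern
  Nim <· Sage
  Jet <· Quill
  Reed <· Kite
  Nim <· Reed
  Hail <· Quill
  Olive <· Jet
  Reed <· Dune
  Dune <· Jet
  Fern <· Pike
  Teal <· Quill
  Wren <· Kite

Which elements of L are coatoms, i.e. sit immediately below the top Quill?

Hail, Jet, Teal

The coatoms are exactly the elements covered by Quill: Hail, Jet, Teal.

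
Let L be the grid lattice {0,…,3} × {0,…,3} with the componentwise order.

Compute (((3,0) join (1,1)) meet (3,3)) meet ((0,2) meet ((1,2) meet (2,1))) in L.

(0,1)

(3,0) ∨ (1,1) = (3,1)
(3,1) ∧ (3,3) = (3,1)
(1,2) ∧ (2,1) = (1,1)
(0,2) ∧ (1,1) = (0,1)
(3,1) ∧ (0,1) = (0,1)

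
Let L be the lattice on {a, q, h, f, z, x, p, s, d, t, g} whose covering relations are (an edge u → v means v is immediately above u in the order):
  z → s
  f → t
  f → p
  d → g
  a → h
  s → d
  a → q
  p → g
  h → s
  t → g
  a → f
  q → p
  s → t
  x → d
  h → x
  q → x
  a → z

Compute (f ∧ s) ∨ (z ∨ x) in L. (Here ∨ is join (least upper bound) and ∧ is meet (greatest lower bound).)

f ∧ s = a
z ∨ x = d
a ∨ d = d

d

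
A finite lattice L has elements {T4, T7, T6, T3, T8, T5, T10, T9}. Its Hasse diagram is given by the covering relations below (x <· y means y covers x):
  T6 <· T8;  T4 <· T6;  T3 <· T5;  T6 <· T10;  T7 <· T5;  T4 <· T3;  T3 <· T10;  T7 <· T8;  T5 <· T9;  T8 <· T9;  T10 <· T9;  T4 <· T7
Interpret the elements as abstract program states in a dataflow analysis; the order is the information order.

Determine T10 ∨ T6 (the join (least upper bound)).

Common upper bounds of {T10, T6}: T10, T9.
The least among these is T10.

T10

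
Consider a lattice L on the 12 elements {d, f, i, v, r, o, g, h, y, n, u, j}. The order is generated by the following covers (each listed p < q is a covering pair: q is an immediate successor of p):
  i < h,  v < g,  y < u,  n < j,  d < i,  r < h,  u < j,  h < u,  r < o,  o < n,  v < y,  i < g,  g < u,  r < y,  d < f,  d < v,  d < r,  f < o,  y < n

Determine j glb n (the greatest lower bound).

n

Common lower bounds of {j, n}: d, f, n, o, r, v, y.
The greatest among these is n.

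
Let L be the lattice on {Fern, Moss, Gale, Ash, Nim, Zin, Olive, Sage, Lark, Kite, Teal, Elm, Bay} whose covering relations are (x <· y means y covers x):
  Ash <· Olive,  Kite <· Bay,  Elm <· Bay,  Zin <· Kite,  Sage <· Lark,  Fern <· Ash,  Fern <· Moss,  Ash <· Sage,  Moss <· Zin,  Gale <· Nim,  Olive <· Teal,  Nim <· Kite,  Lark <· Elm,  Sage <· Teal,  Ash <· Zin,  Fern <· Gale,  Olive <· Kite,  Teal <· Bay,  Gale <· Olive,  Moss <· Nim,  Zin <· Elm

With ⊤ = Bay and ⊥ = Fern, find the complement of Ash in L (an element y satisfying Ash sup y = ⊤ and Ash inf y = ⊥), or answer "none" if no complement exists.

none

For every candidate y, either Ash ∨ y ≠ Bay or Ash ∧ y ≠ Fern; no complement exists.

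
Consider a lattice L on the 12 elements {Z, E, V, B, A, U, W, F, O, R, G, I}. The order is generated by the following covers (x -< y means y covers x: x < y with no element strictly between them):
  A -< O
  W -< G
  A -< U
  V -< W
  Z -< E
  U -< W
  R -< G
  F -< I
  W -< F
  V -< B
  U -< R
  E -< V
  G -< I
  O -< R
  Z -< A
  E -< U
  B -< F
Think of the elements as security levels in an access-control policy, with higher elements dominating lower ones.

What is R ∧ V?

Common lower bounds of {R, V}: E, Z.
The greatest among these is E.

E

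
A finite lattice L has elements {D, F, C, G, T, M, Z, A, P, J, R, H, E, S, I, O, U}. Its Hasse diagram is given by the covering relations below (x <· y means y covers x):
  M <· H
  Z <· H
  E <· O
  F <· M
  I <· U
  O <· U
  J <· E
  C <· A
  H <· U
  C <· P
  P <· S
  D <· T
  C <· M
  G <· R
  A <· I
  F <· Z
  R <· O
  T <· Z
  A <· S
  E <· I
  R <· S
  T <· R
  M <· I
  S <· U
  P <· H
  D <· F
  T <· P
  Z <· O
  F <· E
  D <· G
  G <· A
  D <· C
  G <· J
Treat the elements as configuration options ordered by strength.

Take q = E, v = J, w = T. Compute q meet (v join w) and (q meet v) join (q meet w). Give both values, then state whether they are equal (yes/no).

v join w = O, so q meet (v join w) = E meet O = E.
q meet v = J and q meet w = D, so (q meet v) join (q meet w) = J join D = J.
Equal: no.

E; J; no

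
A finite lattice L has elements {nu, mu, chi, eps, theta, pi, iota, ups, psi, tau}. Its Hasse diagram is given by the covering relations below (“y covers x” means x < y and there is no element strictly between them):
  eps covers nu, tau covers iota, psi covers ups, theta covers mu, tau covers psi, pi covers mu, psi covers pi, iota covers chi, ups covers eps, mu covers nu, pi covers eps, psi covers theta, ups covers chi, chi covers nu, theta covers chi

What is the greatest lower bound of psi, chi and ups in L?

Common lower bounds of {psi, chi, ups}: chi, nu.
The greatest among these is chi.

chi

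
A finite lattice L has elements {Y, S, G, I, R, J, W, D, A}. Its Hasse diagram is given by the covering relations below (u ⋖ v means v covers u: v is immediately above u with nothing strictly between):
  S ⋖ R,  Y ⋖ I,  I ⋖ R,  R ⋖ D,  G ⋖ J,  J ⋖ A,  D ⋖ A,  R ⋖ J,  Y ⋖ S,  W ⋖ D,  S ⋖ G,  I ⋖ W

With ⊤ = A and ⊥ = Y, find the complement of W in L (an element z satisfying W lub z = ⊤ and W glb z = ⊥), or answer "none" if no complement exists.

G

Need z with W ∨ z = A and W ∧ z = Y.
Checking each element gives: G.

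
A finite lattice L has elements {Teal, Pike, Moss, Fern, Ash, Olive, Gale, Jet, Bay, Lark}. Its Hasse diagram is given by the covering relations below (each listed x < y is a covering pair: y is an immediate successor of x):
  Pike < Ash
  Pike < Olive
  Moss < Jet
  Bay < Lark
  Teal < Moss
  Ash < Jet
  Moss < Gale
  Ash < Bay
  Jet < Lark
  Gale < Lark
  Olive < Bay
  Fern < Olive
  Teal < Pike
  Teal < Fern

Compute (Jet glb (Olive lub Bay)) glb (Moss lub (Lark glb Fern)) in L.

Ash

Olive ∨ Bay = Bay
Jet ∧ Bay = Ash
Lark ∧ Fern = Fern
Moss ∨ Fern = Lark
Ash ∧ Lark = Ash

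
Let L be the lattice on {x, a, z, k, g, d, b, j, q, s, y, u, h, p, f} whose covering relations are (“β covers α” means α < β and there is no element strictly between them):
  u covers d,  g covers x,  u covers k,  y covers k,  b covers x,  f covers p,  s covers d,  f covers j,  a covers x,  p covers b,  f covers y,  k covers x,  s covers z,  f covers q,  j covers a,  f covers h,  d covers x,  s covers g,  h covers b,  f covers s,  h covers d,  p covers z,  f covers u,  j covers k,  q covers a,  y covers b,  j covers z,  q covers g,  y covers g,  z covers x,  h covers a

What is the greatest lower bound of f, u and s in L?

d

Common lower bounds of {f, u, s}: d, x.
The greatest among these is d.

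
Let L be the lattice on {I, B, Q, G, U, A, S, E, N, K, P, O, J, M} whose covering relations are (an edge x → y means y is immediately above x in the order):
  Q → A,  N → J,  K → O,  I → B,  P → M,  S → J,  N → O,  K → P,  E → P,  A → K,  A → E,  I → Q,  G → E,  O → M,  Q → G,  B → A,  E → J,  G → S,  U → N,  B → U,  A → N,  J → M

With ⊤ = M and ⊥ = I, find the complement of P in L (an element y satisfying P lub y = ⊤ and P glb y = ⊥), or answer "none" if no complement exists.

none

For every candidate y, either P ∨ y ≠ M or P ∧ y ≠ I; no complement exists.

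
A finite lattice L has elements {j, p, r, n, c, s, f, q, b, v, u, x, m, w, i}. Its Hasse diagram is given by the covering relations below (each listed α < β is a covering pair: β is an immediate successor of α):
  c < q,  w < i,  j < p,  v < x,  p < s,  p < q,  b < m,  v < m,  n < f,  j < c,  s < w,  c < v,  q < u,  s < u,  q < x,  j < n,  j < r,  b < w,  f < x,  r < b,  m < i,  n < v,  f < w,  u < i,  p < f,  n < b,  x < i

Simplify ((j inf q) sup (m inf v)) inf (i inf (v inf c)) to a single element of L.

j ∧ q = j
m ∧ v = v
j ∨ v = v
v ∧ c = c
i ∧ c = c
v ∧ c = c

c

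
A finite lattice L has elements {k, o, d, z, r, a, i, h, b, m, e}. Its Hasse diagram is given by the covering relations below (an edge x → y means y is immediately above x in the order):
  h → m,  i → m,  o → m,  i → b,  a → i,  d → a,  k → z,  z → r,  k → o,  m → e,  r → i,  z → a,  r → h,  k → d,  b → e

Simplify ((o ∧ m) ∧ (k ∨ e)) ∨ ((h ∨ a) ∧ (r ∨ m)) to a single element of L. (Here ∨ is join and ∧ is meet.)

o ∧ m = o
k ∨ e = e
o ∧ e = o
h ∨ a = m
r ∨ m = m
m ∧ m = m
o ∨ m = m

m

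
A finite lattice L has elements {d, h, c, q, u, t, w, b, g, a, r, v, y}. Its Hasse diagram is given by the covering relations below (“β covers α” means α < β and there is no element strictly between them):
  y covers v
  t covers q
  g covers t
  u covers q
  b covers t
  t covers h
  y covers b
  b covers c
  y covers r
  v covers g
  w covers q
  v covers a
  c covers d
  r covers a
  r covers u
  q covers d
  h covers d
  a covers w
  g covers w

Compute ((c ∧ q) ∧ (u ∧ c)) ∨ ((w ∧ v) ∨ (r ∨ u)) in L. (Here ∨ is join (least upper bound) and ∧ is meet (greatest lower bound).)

r

c ∧ q = d
u ∧ c = d
d ∧ d = d
w ∧ v = w
r ∨ u = r
w ∨ r = r
d ∨ r = r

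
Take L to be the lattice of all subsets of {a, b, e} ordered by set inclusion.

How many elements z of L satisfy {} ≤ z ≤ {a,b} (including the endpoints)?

4

The interval [{}, {a,b}] = {{a,b}, {a}, {b}, {}}, which has 4 elements.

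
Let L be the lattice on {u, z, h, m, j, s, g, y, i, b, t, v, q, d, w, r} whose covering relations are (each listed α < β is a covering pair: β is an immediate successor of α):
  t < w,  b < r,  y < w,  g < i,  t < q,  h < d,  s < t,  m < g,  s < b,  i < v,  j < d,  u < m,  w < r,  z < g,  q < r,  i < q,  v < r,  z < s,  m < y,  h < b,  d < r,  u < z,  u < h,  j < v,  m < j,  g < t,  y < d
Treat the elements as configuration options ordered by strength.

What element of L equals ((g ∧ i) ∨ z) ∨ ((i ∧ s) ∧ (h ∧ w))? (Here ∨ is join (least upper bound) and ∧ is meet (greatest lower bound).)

g

g ∧ i = g
g ∨ z = g
i ∧ s = z
h ∧ w = u
z ∧ u = u
g ∨ u = g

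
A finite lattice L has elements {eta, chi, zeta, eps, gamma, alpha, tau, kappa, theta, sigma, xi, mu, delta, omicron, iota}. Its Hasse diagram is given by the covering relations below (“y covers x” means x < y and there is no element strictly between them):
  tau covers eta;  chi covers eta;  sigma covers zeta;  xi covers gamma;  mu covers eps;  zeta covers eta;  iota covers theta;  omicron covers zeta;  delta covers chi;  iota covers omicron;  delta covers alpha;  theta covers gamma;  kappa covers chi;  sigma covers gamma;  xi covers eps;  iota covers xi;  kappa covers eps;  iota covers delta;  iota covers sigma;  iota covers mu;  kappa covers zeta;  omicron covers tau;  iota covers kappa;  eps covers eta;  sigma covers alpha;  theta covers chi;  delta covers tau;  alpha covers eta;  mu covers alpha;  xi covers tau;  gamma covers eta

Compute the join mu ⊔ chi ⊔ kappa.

iota

Common upper bounds of {mu, chi, kappa}: iota.
The least among these is iota.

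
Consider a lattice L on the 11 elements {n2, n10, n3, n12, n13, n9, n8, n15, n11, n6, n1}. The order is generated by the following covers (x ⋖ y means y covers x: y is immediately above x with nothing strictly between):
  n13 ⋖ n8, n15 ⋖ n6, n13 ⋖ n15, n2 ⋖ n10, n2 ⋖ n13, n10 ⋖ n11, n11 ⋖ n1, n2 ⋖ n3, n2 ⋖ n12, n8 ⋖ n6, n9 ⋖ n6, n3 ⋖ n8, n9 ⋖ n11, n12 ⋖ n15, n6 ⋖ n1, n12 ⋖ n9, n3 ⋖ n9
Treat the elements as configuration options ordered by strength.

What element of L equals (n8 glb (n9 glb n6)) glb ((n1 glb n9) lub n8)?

n9 ∧ n6 = n9
n8 ∧ n9 = n3
n1 ∧ n9 = n9
n9 ∨ n8 = n6
n3 ∧ n6 = n3

n3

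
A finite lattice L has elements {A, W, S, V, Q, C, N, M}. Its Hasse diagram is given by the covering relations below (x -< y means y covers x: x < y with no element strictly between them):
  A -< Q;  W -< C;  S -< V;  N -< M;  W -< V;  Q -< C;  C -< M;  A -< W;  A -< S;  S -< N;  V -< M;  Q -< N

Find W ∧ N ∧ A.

A

Common lower bounds of {W, N, A}: A.
The greatest among these is A.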